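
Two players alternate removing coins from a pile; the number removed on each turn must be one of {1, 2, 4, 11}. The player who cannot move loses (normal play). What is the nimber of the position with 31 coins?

1

G(0) = 0
G(1) = mex{0} = 1
G(2) = mex{1,0} = 2
G(3) = mex{2,1} = 0
G(4) = mex{0,2,0} = 1
G(5) = mex{1,0,1} = 2
G(6) = mex{2,1,2} = 0
G(7) = mex{0,2,0} = 1
G(8) = mex{1,0,1} = 2
G(9) = mex{2,1,2} = 0
G(10) = mex{0,2,0} = 1
G(11) = mex{1,0,1,0} = 2
G(12) = mex{2,1,2,1} = 0
G(13) = mex{0,2,0,2} = 1
G(14) = mex{1,0,1,0} = 2
G(15) = mex{2,1,2,1} = 0
G(16) = mex{0,2,0,2} = 1
G(17) = mex{1,0,1,0} = 2
G(18) = mex{2,1,2,1} = 0
G(19) = mex{0,2,0,2} = 1
G(20) = mex{1,0,1,0} = 2
G(21) = mex{2,1,2,1} = 0
G(22) = mex{0,2,0,2} = 1
G(23) = mex{1,0,1,0} = 2
G(24) = mex{2,1,2,1} = 0
G(25) = mex{0,2,0,2} = 1
G(26) = mex{1,0,1,0} = 2
G(27) = mex{2,1,2,1} = 0
G(28) = mex{0,2,0,2} = 1
G(29) = mex{1,0,1,0} = 2
G(30) = mex{2,1,2,1} = 0
G(31) = mex{0,2,0,2} = 1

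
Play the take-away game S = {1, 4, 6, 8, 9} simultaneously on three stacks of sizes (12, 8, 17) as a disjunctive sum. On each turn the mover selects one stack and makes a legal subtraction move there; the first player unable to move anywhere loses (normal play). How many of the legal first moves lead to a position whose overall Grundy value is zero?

All stacks use S = {1, 4, 6, 8, 9}:
n :  0  1  2  3  4  5  6  7  8  9 10 11 12 13 14 15 16 17
G :  0  1  0  1  2  0  1  0  1  2  3  2  0  1  2  3  2  0
Stack A: G(12) = 0.
Stack B: G(8) = 1.
Stack C: G(17) = 0.
Combined Grundy value = 0 ⊕ 1 ⊕ 0 = 1.
A winning move leaves total XOR = 0, i.e. changes one component's Grundy value g to g ⊕ X where X is the current total.
Stack A: need g' = 0⊕1 = 1. Options: 12−1→G=2, 12−4→G=1, 12−6→G=1, 12−8→G=2, 12−9→G=1. Hits: 3.
Stack B: need g' = 1⊕1 = 0. Options: 8−1→G=0, 8−4→G=2, 8−6→G=0, 8−8→G=0. Hits: 3.
Stack C: need g' = 0⊕1 = 1. Options: 17−1→G=2, 17−4→G=1, 17−6→G=2, 17−8→G=2, 17−9→G=1. Hits: 2.

8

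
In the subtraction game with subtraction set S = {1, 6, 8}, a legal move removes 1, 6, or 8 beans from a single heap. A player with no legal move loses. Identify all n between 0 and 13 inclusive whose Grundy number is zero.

0, 2, 4, 7, 9, 11

n :  0  1  2  3  4  5  6  7  8  9 10 11 12 13
G :  0  1  0  1  0  1  2  0  1  0  1  0  1  2
P-positions are exactly the n with G(n) = 0.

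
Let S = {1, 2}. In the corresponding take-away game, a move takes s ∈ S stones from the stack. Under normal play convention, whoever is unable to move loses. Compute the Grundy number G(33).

0

n :  0  1  2  3  4  5  6  7  8  9 10 11 12 13 14 15 16 17 18 19 20 21 22 23 24 25 26 27 28 29 30 31 32 33
G :  0  1  2  0  1  2  0  1  2  0  1  2  0  1  2  0  1  2  0  1  2  0  1  2  0  1  2  0  1  2  0  1  2  0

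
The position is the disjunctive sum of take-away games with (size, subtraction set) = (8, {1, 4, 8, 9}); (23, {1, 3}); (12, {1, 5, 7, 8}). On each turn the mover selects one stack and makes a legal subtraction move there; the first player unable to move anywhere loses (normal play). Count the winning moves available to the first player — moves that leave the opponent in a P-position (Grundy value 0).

1

Stack A, S = {1, 4, 8, 9}:
G(0) = 0
G(1) = mex{0} = 1
G(2) = mex{1} = 0
G(3) = mex{0} = 1
G(4) = mex{1,0} = 2
G(5) = mex{2,1} = 0
G(6) = mex{0,0} = 1
G(7) = mex{1,1} = 0
G(8) = mex{0,2,0} = 1
G_A(8) = 1.
Stack B, S = {1, 3}:
n :  0  1  2  3  4  5  6  7  8  9 10 11 12 13 14 15 16 17 18 19 20 21 22 23
G :  0  1  0  1  0  1  0  1  0  1  0  1  0  1  0  1  0  1  0  1  0  1  0  1
G_B(23) = 1.
Stack C, S = {1, 5, 7, 8}:
G(0) = 0
G(1) = mex{0} = 1
G(2) = mex{1} = 0
G(3) = mex{0} = 1
G(4) = mex{1} = 0
G(5) = mex{0,0} = 1
G(6) = mex{1,1} = 0
G(7) = mex{0,0,0} = 1
G(8) = mex{1,1,1,0} = 2
G(9) = mex{2,0,0,1} = 3
G(10) = mex{3,1,1,0} = 2
G(11) = mex{2,0,0,1} = 3
G(12) = mex{3,1,1,0} = 2
G_C(12) = 2.
Combined Grundy value = 1 ⊕ 1 ⊕ 2 = 2.
A winning move leaves total XOR = 0, i.e. changes one component's Grundy value g to g ⊕ X where X is the current total.
Stack A: need g' = 1⊕2 = 3. Options: 8−1→G=0, 8−4→G=2, 8−8→G=0. Hits: 0.
Stack B: need g' = 1⊕2 = 3. Options: 23−1→G=0, 23−3→G=0. Hits: 0.
Stack C: need g' = 2⊕2 = 0. Options: 12−1→G=3, 12−5→G=1, 12−7→G=1, 12−8→G=0. Hits: 1.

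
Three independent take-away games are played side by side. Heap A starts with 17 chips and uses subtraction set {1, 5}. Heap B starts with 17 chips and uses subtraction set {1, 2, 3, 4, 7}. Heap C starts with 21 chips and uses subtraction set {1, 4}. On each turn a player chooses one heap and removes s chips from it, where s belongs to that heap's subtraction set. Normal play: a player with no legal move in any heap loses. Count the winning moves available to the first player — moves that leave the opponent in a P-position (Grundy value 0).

2

Heap A, S = {1, 5}:
n :  0  1  2  3  4  5  6  7  8  9 10 11 12 13 14 15 16 17
G :  0  1  0  1  0  1  0  1  0  1  0  1  0  1  0  1  0  1
G_A(17) = 1.
Heap B, S = {1, 2, 3, 4, 7}:
n :  0  1  2  3  4  5  6  7  8  9 10 11 12 13 14 15 16 17
G :  0  1  2  3  4  0  1  2  3  4  0  1  2  3  4  0  1  2
G_B(17) = 2.
Heap C, S = {1, 4}:
G(0) = 0
G(1) = mex{0} = 1
G(2) = mex{1} = 0
G(3) = mex{0} = 1
G(4) = mex{1,0} = 2
G(5) = mex{2,1} = 0
G(6) = mex{0,0} = 1
G(7) = mex{1,1} = 0
G(8) = mex{0,2} = 1
G(9) = mex{1,0} = 2
G(10) = mex{2,1} = 0
G(11) = mex{0,0} = 1
G(12) = mex{1,1} = 0
G(13) = mex{0,2} = 1
G(14) = mex{1,0} = 2
G(15) = mex{2,1} = 0
G(16) = mex{0,0} = 1
G(17) = mex{1,1} = 0
G(18) = mex{0,2} = 1
G(19) = mex{1,0} = 2
G(20) = mex{2,1} = 0
G(21) = mex{0,0} = 1
G_C(21) = 1.
Combined Grundy value = 1 ⊕ 2 ⊕ 1 = 2.
A winning move leaves total XOR = 0, i.e. changes one component's Grundy value g to g ⊕ X where X is the current total.
Heap A: need g' = 1⊕2 = 3. Options: 17−1→G=0, 17−5→G=0. Hits: 0.
Heap B: need g' = 2⊕2 = 0. Options: 17−1→G=1, 17−2→G=0, 17−3→G=4, 17−4→G=3, 17−7→G=0. Hits: 2.
Heap C: need g' = 1⊕2 = 3. Options: 21−1→G=0, 21−4→G=0. Hits: 0.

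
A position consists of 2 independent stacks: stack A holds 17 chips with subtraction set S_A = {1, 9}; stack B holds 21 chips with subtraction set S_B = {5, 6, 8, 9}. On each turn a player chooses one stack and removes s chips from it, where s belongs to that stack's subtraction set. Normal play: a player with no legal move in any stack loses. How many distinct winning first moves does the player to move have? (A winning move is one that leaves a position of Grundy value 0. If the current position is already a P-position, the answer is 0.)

Stack A, S = {1, 9}:
n :  0  1  2  3  4  5  6  7  8  9 10 11 12 13 14 15 16 17
G :  0  1  0  1  0  1  0  1  0  1  0  1  0  1  0  1  0  1
G_A(17) = 1.
Stack B, S = {5, 6, 8, 9}:
n :  0  1  2  3  4  5  6  7  8  9 10 11 12 13 14 15 16 17 18 19 20 21
G :  0  0  0  0  0  1  1  1  1  1  2  2  2  2  0  0  0  0  0  1  1  1
G_B(21) = 1.
Combined Grundy value = 1 ⊕ 1 = 0.
A winning move leaves total XOR = 0, i.e. changes one component's Grundy value g to g ⊕ X where X is the current total.
Stack A: target g' = 1⊕0 = 1, but every legal move changes the Grundy value (mex property), so 0 moves.
Stack B: target g' = 1⊕0 = 1, but every legal move changes the Grundy value (mex property), so 0 moves.

0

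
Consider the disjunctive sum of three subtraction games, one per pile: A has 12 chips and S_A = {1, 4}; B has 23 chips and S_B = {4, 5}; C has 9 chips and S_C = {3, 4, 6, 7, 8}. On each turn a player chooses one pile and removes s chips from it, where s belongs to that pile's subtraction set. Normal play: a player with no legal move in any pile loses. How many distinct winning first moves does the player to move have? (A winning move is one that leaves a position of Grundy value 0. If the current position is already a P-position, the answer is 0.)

Pile A, S = {1, 4}:
n :  0  1  2  3  4  5  6  7  8  9 10 11 12
G :  0  1  0  1  2  0  1  0  1  2  0  1  0
G_A(12) = 0.
Pile B, S = {4, 5}:
G(0) = 0
G(1) = mex{} = 0
G(2) = mex{} = 0
G(3) = mex{} = 0
G(4) = mex{0} = 1
G(5) = mex{0,0} = 1
G(6) = mex{0,0} = 1
G(7) = mex{0,0} = 1
G(8) = mex{1,0} = 2
G(9) = mex{1,1} = 0
G(10) = mex{1,1} = 0
G(11) = mex{1,1} = 0
G(12) = mex{2,1} = 0
G(13) = mex{0,2} = 1
G(14) = mex{0,0} = 1
G(15) = mex{0,0} = 1
G(16) = mex{0,0} = 1
G(17) = mex{1,0} = 2
G(18) = mex{1,1} = 0
G(19) = mex{1,1} = 0
G(20) = mex{1,1} = 0
G(21) = mex{2,1} = 0
G(22) = mex{0,2} = 1
G(23) = mex{0,0} = 1
G_B(23) = 1.
Pile C, S = {3, 4, 6, 7, 8}:
G(0) = 0
G(1) = mex{} = 0
G(2) = mex{} = 0
G(3) = mex{0} = 1
G(4) = mex{0,0} = 1
G(5) = mex{0,0} = 1
G(6) = mex{1,0,0} = 2
G(7) = mex{1,1,0,0} = 2
G(8) = mex{1,1,0,0,0} = 2
G(9) = mex{2,1,1,0,0} = 3
G_C(9) = 3.
Combined Grundy value = 0 ⊕ 1 ⊕ 3 = 2.
A winning move leaves total XOR = 0, i.e. changes one component's Grundy value g to g ⊕ X where X is the current total.
Pile A: need g' = 0⊕2 = 2. Options: 12−1→G=1, 12−4→G=1. Hits: 0.
Pile B: need g' = 1⊕2 = 3. Options: 23−4→G=0, 23−5→G=0. Hits: 0.
Pile C: need g' = 3⊕2 = 1. Options: 9−3→G=2, 9−4→G=1, 9−6→G=1, 9−7→G=0, 9−8→G=0. Hits: 2.

2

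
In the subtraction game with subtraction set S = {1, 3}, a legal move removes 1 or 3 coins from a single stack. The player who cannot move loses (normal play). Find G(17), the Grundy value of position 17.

G(0) = 0
G(1) = mex{0} = 1
G(2) = mex{1} = 0
G(3) = mex{0,0} = 1
G(4) = mex{1,1} = 0
G(5) = mex{0,0} = 1
G(6) = mex{1,1} = 0
G(7) = mex{0,0} = 1
G(8) = mex{1,1} = 0
G(9) = mex{0,0} = 1
G(10) = mex{1,1} = 0
G(11) = mex{0,0} = 1
G(12) = mex{1,1} = 0
G(13) = mex{0,0} = 1
G(14) = mex{1,1} = 0
G(15) = mex{0,0} = 1
G(16) = mex{1,1} = 0
G(17) = mex{0,0} = 1

1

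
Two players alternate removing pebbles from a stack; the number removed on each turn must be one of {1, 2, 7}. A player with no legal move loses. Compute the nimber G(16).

n :  0  1  2  3  4  5  6  7  8  9 10 11 12 13 14 15 16
G :  0  1  2  0  1  2  0  1  2  0  1  2  0  1  2  0  1

1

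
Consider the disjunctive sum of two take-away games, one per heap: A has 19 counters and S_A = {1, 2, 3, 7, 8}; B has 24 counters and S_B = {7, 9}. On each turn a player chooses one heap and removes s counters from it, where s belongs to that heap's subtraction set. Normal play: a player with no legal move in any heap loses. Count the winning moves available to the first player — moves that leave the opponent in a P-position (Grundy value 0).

0

Heap A, S = {1, 2, 3, 7, 8}:
n :  0  1  2  3  4  5  6  7  8  9 10 11 12 13 14 15 16 17 18 19
G :  0  1  2  3  0  1  2  3  4  0  1  2  3  0  1  2  3  4  0  1
G_A(19) = 1.
Heap B, S = {7, 9}:
n :  0  1  2  3  4  5  6  7  8  9 10 11 12 13 14 15 16 17 18 19 20 21 22 23 24
G :  0  0  0  0  0  0  0  1  1  1  1  1  1  1  2  2  0  0  0  0  0  0  0  1  1
G_B(24) = 1.
Combined Grundy value = 1 ⊕ 1 = 0.
A winning move leaves total XOR = 0, i.e. changes one component's Grundy value g to g ⊕ X where X is the current total.
Heap A: target g' = 1⊕0 = 1, but every legal move changes the Grundy value (mex property), so 0 moves.
Heap B: target g' = 1⊕0 = 1, but every legal move changes the Grundy value (mex property), so 0 moves.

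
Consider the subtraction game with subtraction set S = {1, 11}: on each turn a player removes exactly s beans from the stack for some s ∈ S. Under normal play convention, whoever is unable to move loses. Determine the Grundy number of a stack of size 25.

1

G(0) = 0
G(1) = mex{0} = 1
G(2) = mex{1} = 0
G(3) = mex{0} = 1
G(4) = mex{1} = 0
G(5) = mex{0} = 1
G(6) = mex{1} = 0
G(7) = mex{0} = 1
G(8) = mex{1} = 0
G(9) = mex{0} = 1
G(10) = mex{1} = 0
G(11) = mex{0,0} = 1
G(12) = mex{1,1} = 0
G(13) = mex{0,0} = 1
G(14) = mex{1,1} = 0
G(15) = mex{0,0} = 1
G(16) = mex{1,1} = 0
G(17) = mex{0,0} = 1
G(18) = mex{1,1} = 0
G(19) = mex{0,0} = 1
G(20) = mex{1,1} = 0
G(21) = mex{0,0} = 1
G(22) = mex{1,1} = 0
G(23) = mex{0,0} = 1
G(24) = mex{1,1} = 0
G(25) = mex{0,0} = 1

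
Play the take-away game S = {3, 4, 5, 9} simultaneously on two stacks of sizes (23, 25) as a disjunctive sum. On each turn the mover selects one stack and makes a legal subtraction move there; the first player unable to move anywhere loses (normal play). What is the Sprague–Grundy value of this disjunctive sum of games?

2

All stacks use S = {3, 4, 5, 9}:
G(0) = 0
G(1) = mex{} = 0
G(2) = mex{} = 0
G(3) = mex{0} = 1
G(4) = mex{0,0} = 1
G(5) = mex{0,0,0} = 1
G(6) = mex{1,0,0} = 2
G(7) = mex{1,1,0} = 2
G(8) = mex{1,1,1} = 0
G(9) = mex{2,1,1,0} = 3
G(10) = mex{2,2,1,0} = 3
G(11) = mex{0,2,2,0} = 1
G(12) = mex{3,0,2,1} = 4
G(13) = mex{3,3,0,1} = 2
G(14) = mex{1,3,3,1} = 0
G(15) = mex{4,1,3,2} = 0
G(16) = mex{2,4,1,2} = 0
G(17) = mex{0,2,4,0} = 1
G(18) = mex{0,0,2,3} = 1
G(19) = mex{0,0,0,3} = 1
G(20) = mex{1,0,0,1} = 2
G(21) = mex{1,1,0,4} = 2
G(22) = mex{1,1,1,2} = 0
G(23) = mex{2,1,1,0} = 3
G(24) = mex{2,2,1,0} = 3
G(25) = mex{0,2,2,0} = 1
Stack A: G(23) = 3.
Stack B: G(25) = 1.
Combined Grundy value = 3 ⊕ 1 = 2.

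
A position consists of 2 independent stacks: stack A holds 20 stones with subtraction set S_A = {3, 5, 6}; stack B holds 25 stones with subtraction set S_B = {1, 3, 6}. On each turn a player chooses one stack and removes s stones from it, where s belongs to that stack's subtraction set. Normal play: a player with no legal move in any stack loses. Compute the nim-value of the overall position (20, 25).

3

Stack A, S = {3, 5, 6}:
G(0) = 0
G(1) = mex{} = 0
G(2) = mex{} = 0
G(3) = mex{0} = 1
G(4) = mex{0} = 1
G(5) = mex{0,0} = 1
G(6) = mex{1,0,0} = 2
G(7) = mex{1,0,0} = 2
G(8) = mex{1,1,0} = 2
G(9) = mex{2,1,1} = 0
G(10) = mex{2,1,1} = 0
G(11) = mex{2,2,1} = 0
G(12) = mex{0,2,2} = 1
G(13) = mex{0,2,2} = 1
G(14) = mex{0,0,2} = 1
G(15) = mex{1,0,0} = 2
G(16) = mex{1,0,0} = 2
G(17) = mex{1,1,0} = 2
G(18) = mex{2,1,1} = 0
G(19) = mex{2,1,1} = 0
G(20) = mex{2,2,1} = 0
G_A(20) = 0.
Stack B, S = {1, 3, 6}:
G(0) = 0
G(1) = mex{0} = 1
G(2) = mex{1} = 0
G(3) = mex{0,0} = 1
G(4) = mex{1,1} = 0
G(5) = mex{0,0} = 1
G(6) = mex{1,1,0} = 2
G(7) = mex{2,0,1} = 3
G(8) = mex{3,1,0} = 2
G(9) = mex{2,2,1} = 0
G(10) = mex{0,3,0} = 1
G(11) = mex{1,2,1} = 0
G(12) = mex{0,0,2} = 1
G(13) = mex{1,1,3} = 0
G(14) = mex{0,0,2} = 1
G(15) = mex{1,1,0} = 2
G(16) = mex{2,0,1} = 3
G(17) = mex{3,1,0} = 2
G(18) = mex{2,2,1} = 0
G(19) = mex{0,3,0} = 1
G(20) = mex{1,2,1} = 0
G(21) = mex{0,0,2} = 1
G(22) = mex{1,1,3} = 0
G(23) = mex{0,0,2} = 1
G(24) = mex{1,1,0} = 2
G(25) = mex{2,0,1} = 3
G_B(25) = 3.
Combined Grundy value = 0 ⊕ 3 = 3.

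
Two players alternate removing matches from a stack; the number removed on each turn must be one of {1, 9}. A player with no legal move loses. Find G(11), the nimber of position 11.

1

n :  0  1  2  3  4  5  6  7  8  9 10 11
G :  0  1  0  1  0  1  0  1  0  1  0  1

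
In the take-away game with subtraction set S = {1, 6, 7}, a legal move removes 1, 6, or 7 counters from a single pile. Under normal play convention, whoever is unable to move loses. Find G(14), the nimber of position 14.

0

G(0) = 0
G(1) = mex{0} = 1
G(2) = mex{1} = 0
G(3) = mex{0} = 1
G(4) = mex{1} = 0
G(5) = mex{0} = 1
G(6) = mex{1,0} = 2
G(7) = mex{2,1,0} = 3
G(8) = mex{3,0,1} = 2
G(9) = mex{2,1,0} = 3
G(10) = mex{3,0,1} = 2
G(11) = mex{2,1,0} = 3
G(12) = mex{3,2,1} = 0
G(13) = mex{0,3,2} = 1
G(14) = mex{1,2,3} = 0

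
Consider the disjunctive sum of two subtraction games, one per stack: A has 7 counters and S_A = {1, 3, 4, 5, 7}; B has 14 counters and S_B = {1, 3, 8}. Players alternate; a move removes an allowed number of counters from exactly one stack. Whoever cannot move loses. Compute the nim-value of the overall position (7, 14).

Stack A, S = {1, 3, 4, 5, 7}:
n : 0 1 2 3 4 5 6 7
G : 0 1 0 1 2 3 2 3
G_A(7) = 3.
Stack B, S = {1, 3, 8}:
G(0) = 0
G(1) = mex{0} = 1
G(2) = mex{1} = 0
G(3) = mex{0,0} = 1
G(4) = mex{1,1} = 0
G(5) = mex{0,0} = 1
G(6) = mex{1,1} = 0
G(7) = mex{0,0} = 1
G(8) = mex{1,1,0} = 2
G(9) = mex{2,0,1} = 3
G(10) = mex{3,1,0} = 2
G(11) = mex{2,2,1} = 0
G(12) = mex{0,3,0} = 1
G(13) = mex{1,2,1} = 0
G(14) = mex{0,0,0} = 1
G_B(14) = 1.
Combined Grundy value = 3 ⊕ 1 = 2.

2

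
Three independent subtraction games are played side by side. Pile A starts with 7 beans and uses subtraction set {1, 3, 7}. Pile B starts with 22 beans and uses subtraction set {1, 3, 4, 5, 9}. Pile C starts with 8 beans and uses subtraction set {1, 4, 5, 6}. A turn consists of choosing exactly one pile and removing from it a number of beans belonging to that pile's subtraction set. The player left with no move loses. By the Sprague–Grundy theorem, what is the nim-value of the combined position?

7

Pile A, S = {1, 3, 7}:
G(0) = 0
G(1) = mex{0} = 1
G(2) = mex{1} = 0
G(3) = mex{0,0} = 1
G(4) = mex{1,1} = 0
G(5) = mex{0,0} = 1
G(6) = mex{1,1} = 0
G(7) = mex{0,0,0} = 1
G_A(7) = 1.
Pile B, S = {1, 3, 4, 5, 9}:
G(0) = 0
G(1) = mex{0} = 1
G(2) = mex{1} = 0
G(3) = mex{0,0} = 1
G(4) = mex{1,1,0} = 2
G(5) = mex{2,0,1,0} = 3
G(6) = mex{3,1,0,1} = 2
G(7) = mex{2,2,1,0} = 3
G(8) = mex{3,3,2,1} = 0
G(9) = mex{0,2,3,2,0} = 1
G(10) = mex{1,3,2,3,1} = 0
G(11) = mex{0,0,3,2,0} = 1
G(12) = mex{1,1,0,3,1} = 2
G(13) = mex{2,0,1,0,2} = 3
G(14) = mex{3,1,0,1,3} = 2
G(15) = mex{2,2,1,0,2} = 3
G(16) = mex{3,3,2,1,3} = 0
G(17) = mex{0,2,3,2,0} = 1
G(18) = mex{1,3,2,3,1} = 0
G(19) = mex{0,0,3,2,0} = 1
G(20) = mex{1,1,0,3,1} = 2
G(21) = mex{2,0,1,0,2} = 3
G(22) = mex{3,1,0,1,3} = 2
G_B(22) = 2.
Pile C, S = {1, 4, 5, 6}:
n : 0 1 2 3 4 5 6 7 8
G : 0 1 0 1 2 3 2 3 4
G_C(8) = 4.
Combined Grundy value = 1 ⊕ 2 ⊕ 4 = 7.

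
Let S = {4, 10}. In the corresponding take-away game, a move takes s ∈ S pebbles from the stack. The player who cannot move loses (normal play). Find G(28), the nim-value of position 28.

0

n :  0  1  2  3  4  5  6  7  8  9 10 11 12 13 14 15 16 17 18 19 20 21 22 23 24 25 26 27 28
G :  0  0  0  0  1  1  1  1  0  0  2  2  1  1  0  0  0  0  1  1  1  1  0  0  2  2  1  1  0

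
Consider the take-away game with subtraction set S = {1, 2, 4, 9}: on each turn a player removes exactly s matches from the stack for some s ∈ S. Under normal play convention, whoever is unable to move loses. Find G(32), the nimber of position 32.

n :  0  1  2  3  4  5  6  7  8  9 10 11 12 13 14 15 16 17 18 19 20 21 22 23 24 25 26 27 28 29 30 31 32
G :  0  1  2  0  1  2  0  1  2  3  4  0  1  2  0  1  2  0  1  2  3  4  0  1  2  0  1  2  0  1  2  3  4

4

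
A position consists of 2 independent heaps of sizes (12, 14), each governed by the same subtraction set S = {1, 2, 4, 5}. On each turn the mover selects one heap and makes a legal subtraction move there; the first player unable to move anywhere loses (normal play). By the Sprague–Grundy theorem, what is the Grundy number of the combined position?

All heaps use S = {1, 2, 4, 5}:
n :  0  1  2  3  4  5  6  7  8  9 10 11 12 13 14
G :  0  1  2  0  1  2  0  1  2  0  1  2  0  1  2
Heap A: G(12) = 0.
Heap B: G(14) = 2.
Combined Grundy value = 0 ⊕ 2 = 2.

2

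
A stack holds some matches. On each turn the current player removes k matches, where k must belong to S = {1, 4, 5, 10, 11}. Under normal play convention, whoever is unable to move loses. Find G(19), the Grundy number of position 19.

3

G(0) = 0
G(1) = mex{0} = 1
G(2) = mex{1} = 0
G(3) = mex{0} = 1
G(4) = mex{1,0} = 2
G(5) = mex{2,1,0} = 3
G(6) = mex{3,0,1} = 2
G(7) = mex{2,1,0} = 3
G(8) = mex{3,2,1} = 0
G(9) = mex{0,3,2} = 1
G(10) = mex{1,2,3,0} = 4
G(11) = mex{4,3,2,1,0} = 5
G(12) = mex{5,0,3,0,1} = 2
G(13) = mex{2,1,0,1,0} = 3
G(14) = mex{3,4,1,2,1} = 0
G(15) = mex{0,5,4,3,2} = 1
G(16) = mex{1,2,5,2,3} = 0
G(17) = mex{0,3,2,3,2} = 1
G(18) = mex{1,0,3,0,3} = 2
G(19) = mex{2,1,0,1,0} = 3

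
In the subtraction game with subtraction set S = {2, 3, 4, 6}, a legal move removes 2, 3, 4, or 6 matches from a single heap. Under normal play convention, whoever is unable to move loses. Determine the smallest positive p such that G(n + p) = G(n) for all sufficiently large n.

8

G(0) = 0
G(1) = mex{} = 0
G(2) = mex{0} = 1
G(3) = mex{0,0} = 1
G(4) = mex{1,0,0} = 2
G(5) = mex{1,1,0} = 2
G(6) = mex{2,1,1,0} = 3
G(7) = mex{2,2,1,0} = 3
G(8) = mex{3,2,2,1} = 0
G(9) = mex{3,3,2,1} = 0
G(10) = mex{0,3,3,2} = 1
G(11) = mex{0,0,3,2} = 1
G(12) = mex{1,0,0,3} = 2
G(13) = mex{1,1,0,3} = 2
G(14) = mex{2,1,1,0} = 3
G(15) = mex{2,2,1,0} = 3
G(16) = mex{3,2,2,1} = 0
G(17) = mex{3,3,2,1} = 0
G(n+8) = G(n) holds for n = 0,…,5 (a full window of length max(S) = 6), so the sequence is purely periodic with period 8.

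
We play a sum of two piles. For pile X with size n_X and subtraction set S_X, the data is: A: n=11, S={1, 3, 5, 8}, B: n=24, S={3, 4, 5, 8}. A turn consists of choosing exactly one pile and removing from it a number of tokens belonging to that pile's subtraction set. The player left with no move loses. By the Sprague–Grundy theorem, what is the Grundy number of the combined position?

3

Pile A, S = {1, 3, 5, 8}:
n :  0  1  2  3  4  5  6  7  8  9 10 11
G :  0  1  0  1  0  1  0  1  2  3  2  3
G_A(11) = 3.
Pile B, S = {3, 4, 5, 8}:
n :  0  1  2  3  4  5  6  7  8  9 10 11 12 13 14 15 16 17 18 19 20 21 22 23 24
G :  0  0  0  1  1  1  2  2  2  3  3  0  0  0  1  1  1  2  2  2  3  3  0  0  0
G_B(24) = 0.
Combined Grundy value = 3 ⊕ 0 = 3.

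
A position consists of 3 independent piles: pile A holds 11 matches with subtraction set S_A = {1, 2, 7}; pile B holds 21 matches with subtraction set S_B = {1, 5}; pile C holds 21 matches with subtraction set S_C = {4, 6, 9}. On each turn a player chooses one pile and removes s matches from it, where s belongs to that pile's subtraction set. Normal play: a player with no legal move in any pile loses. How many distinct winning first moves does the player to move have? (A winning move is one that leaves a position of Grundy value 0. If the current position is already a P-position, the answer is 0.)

3

Pile A, S = {1, 2, 7}:
n :  0  1  2  3  4  5  6  7  8  9 10 11
G :  0  1  2  0  1  2  0  1  2  0  1  2
G_A(11) = 2.
Pile B, S = {1, 5}:
n :  0  1  2  3  4  5  6  7  8  9 10 11 12 13 14 15 16 17 18 19 20 21
G :  0  1  0  1  0  1  0  1  0  1  0  1  0  1  0  1  0  1  0  1  0  1
G_B(21) = 1.
Pile C, S = {4, 6, 9}:
G(0) = 0
G(1) = mex{} = 0
G(2) = mex{} = 0
G(3) = mex{} = 0
G(4) = mex{0} = 1
G(5) = mex{0} = 1
G(6) = mex{0,0} = 1
G(7) = mex{0,0} = 1
G(8) = mex{1,0} = 2
G(9) = mex{1,0,0} = 2
G(10) = mex{1,1,0} = 2
G(11) = mex{1,1,0} = 2
G(12) = mex{2,1,0} = 3
G(13) = mex{2,1,1} = 0
G(14) = mex{2,2,1} = 0
G(15) = mex{2,2,1} = 0
G(16) = mex{3,2,1} = 0
G(17) = mex{0,2,2} = 1
G(18) = mex{0,3,2} = 1
G(19) = mex{0,0,2} = 1
G(20) = mex{0,0,2} = 1
G(21) = mex{1,0,3} = 2
G_C(21) = 2.
Combined Grundy value = 2 ⊕ 1 ⊕ 2 = 1.
A winning move leaves total XOR = 0, i.e. changes one component's Grundy value g to g ⊕ X where X is the current total.
Pile A: need g' = 2⊕1 = 3. Options: 11−1→G=1, 11−2→G=0, 11−7→G=1. Hits: 0.
Pile B: need g' = 1⊕1 = 0. Options: 21−1→G=0, 21−5→G=0. Hits: 2.
Pile C: need g' = 2⊕1 = 3. Options: 21−4→G=1, 21−6→G=0, 21−9→G=3. Hits: 1.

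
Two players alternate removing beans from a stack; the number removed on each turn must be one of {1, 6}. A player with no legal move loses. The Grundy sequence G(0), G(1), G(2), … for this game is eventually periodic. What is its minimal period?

7

G(0) = 0
G(1) = mex{0} = 1
G(2) = mex{1} = 0
G(3) = mex{0} = 1
G(4) = mex{1} = 0
G(5) = mex{0} = 1
G(6) = mex{1,0} = 2
G(7) = mex{2,1} = 0
G(8) = mex{0,0} = 1
G(9) = mex{1,1} = 0
G(10) = mex{0,0} = 1
G(11) = mex{1,1} = 0
G(12) = mex{0,2} = 1
G(13) = mex{1,0} = 2
G(14) = mex{2,1} = 0
G(15) = mex{0,0} = 1
G(n+7) = G(n) holds for n = 0,…,5 (a full window of length max(S) = 6), so the sequence is purely periodic with period 7.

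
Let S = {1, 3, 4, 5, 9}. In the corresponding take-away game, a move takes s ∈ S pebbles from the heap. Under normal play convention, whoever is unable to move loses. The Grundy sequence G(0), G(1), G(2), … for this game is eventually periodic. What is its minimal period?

8

G(0) = 0
G(1) = mex{0} = 1
G(2) = mex{1} = 0
G(3) = mex{0,0} = 1
G(4) = mex{1,1,0} = 2
G(5) = mex{2,0,1,0} = 3
G(6) = mex{3,1,0,1} = 2
G(7) = mex{2,2,1,0} = 3
G(8) = mex{3,3,2,1} = 0
G(9) = mex{0,2,3,2,0} = 1
G(10) = mex{1,3,2,3,1} = 0
G(11) = mex{0,0,3,2,0} = 1
G(12) = mex{1,1,0,3,1} = 2
G(13) = mex{2,0,1,0,2} = 3
G(14) = mex{3,1,0,1,3} = 2
G(15) = mex{2,2,1,0,2} = 3
G(16) = mex{3,3,2,1,3} = 0
G(17) = mex{0,2,3,2,0} = 1
G(18) = mex{1,3,2,3,1} = 0
G(n+8) = G(n) holds for n = 0,…,8 (a full window of length max(S) = 9), so the sequence is purely periodic with period 8.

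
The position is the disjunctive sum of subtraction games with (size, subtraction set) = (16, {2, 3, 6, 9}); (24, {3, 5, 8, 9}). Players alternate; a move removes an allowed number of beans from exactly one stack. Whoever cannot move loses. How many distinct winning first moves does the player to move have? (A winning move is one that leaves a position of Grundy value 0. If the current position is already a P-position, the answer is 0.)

Stack A, S = {2, 3, 6, 9}:
n :  0  1  2  3  4  5  6  7  8  9 10 11 12 13 14 15 16
G :  0  0  1  1  2  0  3  1  2  2  3  3  0  0  1  1  2
G_A(16) = 2.
Stack B, S = {3, 5, 8, 9}:
G(0) = 0
G(1) = mex{} = 0
G(2) = mex{} = 0
G(3) = mex{0} = 1
G(4) = mex{0} = 1
G(5) = mex{0,0} = 1
G(6) = mex{1,0} = 2
G(7) = mex{1,0} = 2
G(8) = mex{1,1,0} = 2
G(9) = mex{2,1,0,0} = 3
G(10) = mex{2,1,0,0} = 3
G(11) = mex{2,2,1,0} = 3
G(12) = mex{3,2,1,1} = 0
G(13) = mex{3,2,1,1} = 0
G(14) = mex{3,3,2,1} = 0
G(15) = mex{0,3,2,2} = 1
G(16) = mex{0,3,2,2} = 1
G(17) = mex{0,0,3,2} = 1
G(18) = mex{1,0,3,3} = 2
G(19) = mex{1,0,3,3} = 2
G(20) = mex{1,1,0,3} = 2
G(21) = mex{2,1,0,0} = 3
G(22) = mex{2,1,0,0} = 3
G(23) = mex{2,2,1,0} = 3
G(24) = mex{3,2,1,1} = 0
G_B(24) = 0.
Combined Grundy value = 2 ⊕ 0 = 2.
A winning move leaves total XOR = 0, i.e. changes one component's Grundy value g to g ⊕ X where X is the current total.
Stack A: need g' = 2⊕2 = 0. Options: 16−2→G=1, 16−3→G=0, 16−6→G=3, 16−9→G=1. Hits: 1.
Stack B: need g' = 0⊕2 = 2. Options: 24−3→G=3, 24−5→G=2, 24−8→G=1, 24−9→G=1. Hits: 1.

2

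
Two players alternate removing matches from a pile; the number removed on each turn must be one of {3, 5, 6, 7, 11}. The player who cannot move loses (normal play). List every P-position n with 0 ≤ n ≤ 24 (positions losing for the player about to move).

0, 1, 2, 10, 14, 18, 22

n :  0  1  2  3  4  5  6  7  8  9 10 11 12 13 14 15 16 17 18 19 20 21 22 23 24
G :  0  0  0  1  1  1  2  2  2  3  0  3  4  1  0  5  2  1  0  3  2  1  0  3  2
P-positions are exactly the n with G(n) = 0.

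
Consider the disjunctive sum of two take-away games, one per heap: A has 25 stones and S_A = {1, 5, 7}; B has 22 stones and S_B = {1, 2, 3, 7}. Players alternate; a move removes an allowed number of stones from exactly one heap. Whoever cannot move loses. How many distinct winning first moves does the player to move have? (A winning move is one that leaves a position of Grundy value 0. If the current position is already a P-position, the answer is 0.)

Heap A, S = {1, 5, 7}:
n :  0  1  2  3  4  5  6  7  8  9 10 11 12 13 14 15 16 17 18 19 20 21 22 23 24 25
G :  0  1  0  1  0  1  0  1  0  1  0  1  0  1  0  1  0  1  0  1  0  1  0  1  0  1
G_A(25) = 1.
Heap B, S = {1, 2, 3, 7}:
n :  0  1  2  3  4  5  6  7  8  9 10 11 12 13 14 15 16 17 18 19 20 21 22
G :  0  1  2  3  0  1  2  3  0  1  2  3  0  1  2  3  0  1  2  3  0  1  2
G_B(22) = 2.
Combined Grundy value = 1 ⊕ 2 = 3.
A winning move leaves total XOR = 0, i.e. changes one component's Grundy value g to g ⊕ X where X is the current total.
Heap A: need g' = 1⊕3 = 2. Options: 25−1→G=0, 25−5→G=0, 25−7→G=0. Hits: 0.
Heap B: need g' = 2⊕3 = 1. Options: 22−1→G=1, 22−2→G=0, 22−3→G=3, 22−7→G=3. Hits: 1.

1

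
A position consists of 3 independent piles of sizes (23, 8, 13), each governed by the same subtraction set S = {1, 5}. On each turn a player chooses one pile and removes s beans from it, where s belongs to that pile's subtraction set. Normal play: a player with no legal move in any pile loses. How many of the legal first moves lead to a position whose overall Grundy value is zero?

All piles use S = {1, 5}:
G(0) = 0
G(1) = mex{0} = 1
G(2) = mex{1} = 0
G(3) = mex{0} = 1
G(4) = mex{1} = 0
G(5) = mex{0,0} = 1
G(6) = mex{1,1} = 0
G(7) = mex{0,0} = 1
G(8) = mex{1,1} = 0
G(9) = mex{0,0} = 1
G(10) = mex{1,1} = 0
G(11) = mex{0,0} = 1
G(12) = mex{1,1} = 0
G(13) = mex{0,0} = 1
G(14) = mex{1,1} = 0
G(15) = mex{0,0} = 1
G(16) = mex{1,1} = 0
G(17) = mex{0,0} = 1
G(18) = mex{1,1} = 0
G(19) = mex{0,0} = 1
G(20) = mex{1,1} = 0
G(21) = mex{0,0} = 1
G(22) = mex{1,1} = 0
G(23) = mex{0,0} = 1
Pile A: G(23) = 1.
Pile B: G(8) = 0.
Pile C: G(13) = 1.
Combined Grundy value = 1 ⊕ 0 ⊕ 1 = 0.
A winning move leaves total XOR = 0, i.e. changes one component's Grundy value g to g ⊕ X where X is the current total.
Pile A: target g' = 1⊕0 = 1, but every legal move changes the Grundy value (mex property), so 0 moves.
Pile B: target g' = 0⊕0 = 0, but every legal move changes the Grundy value (mex property), so 0 moves.
Pile C: target g' = 1⊕0 = 1, but every legal move changes the Grundy value (mex property), so 0 moves.

0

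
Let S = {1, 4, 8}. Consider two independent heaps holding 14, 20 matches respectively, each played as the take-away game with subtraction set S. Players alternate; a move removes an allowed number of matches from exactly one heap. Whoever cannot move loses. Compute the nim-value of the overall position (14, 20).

All heaps use S = {1, 4, 8}:
n :  0  1  2  3  4  5  6  7  8  9 10 11 12 13 14 15 16 17 18 19 20
G :  0  1  0  1  2  0  1  0  1  2  3  2  0  1  0  1  2  0  1  0  1
Heap A: G(14) = 0.
Heap B: G(20) = 1.
Combined Grundy value = 0 ⊕ 1 = 1.

1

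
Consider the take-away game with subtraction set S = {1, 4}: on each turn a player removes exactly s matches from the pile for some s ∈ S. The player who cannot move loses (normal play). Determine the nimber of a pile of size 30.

G(0) = 0
G(1) = mex{0} = 1
G(2) = mex{1} = 0
G(3) = mex{0} = 1
G(4) = mex{1,0} = 2
G(5) = mex{2,1} = 0
G(6) = mex{0,0} = 1
G(7) = mex{1,1} = 0
G(8) = mex{0,2} = 1
G(9) = mex{1,0} = 2
G(10) = mex{2,1} = 0
G(11) = mex{0,0} = 1
G(12) = mex{1,1} = 0
G(13) = mex{0,2} = 1
G(14) = mex{1,0} = 2
G(15) = mex{2,1} = 0
G(16) = mex{0,0} = 1
G(17) = mex{1,1} = 0
G(18) = mex{0,2} = 1
G(19) = mex{1,0} = 2
G(20) = mex{2,1} = 0
G(21) = mex{0,0} = 1
G(22) = mex{1,1} = 0
G(23) = mex{0,2} = 1
G(24) = mex{1,0} = 2
G(25) = mex{2,1} = 0
G(26) = mex{0,0} = 1
G(27) = mex{1,1} = 0
G(28) = mex{0,2} = 1
G(29) = mex{1,0} = 2
G(30) = mex{2,1} = 0

0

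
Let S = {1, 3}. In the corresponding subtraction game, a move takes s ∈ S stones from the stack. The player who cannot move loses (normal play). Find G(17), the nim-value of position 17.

n :  0  1  2  3  4  5  6  7  8  9 10 11 12 13 14 15 16 17
G :  0  1  0  1  0  1  0  1  0  1  0  1  0  1  0  1  0  1

1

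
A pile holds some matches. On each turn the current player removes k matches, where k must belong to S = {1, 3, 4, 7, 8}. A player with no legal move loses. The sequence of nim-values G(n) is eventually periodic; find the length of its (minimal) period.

G(0) = 0
G(1) = mex{0} = 1
G(2) = mex{1} = 0
G(3) = mex{0,0} = 1
G(4) = mex{1,1,0} = 2
G(5) = mex{2,0,1} = 3
G(6) = mex{3,1,0} = 2
G(7) = mex{2,2,1,0} = 3
G(8) = mex{3,3,2,1,0} = 4
G(9) = mex{4,2,3,0,1} = 5
G(10) = mex{5,3,2,1,0} = 4
G(11) = mex{4,4,3,2,1} = 0
G(12) = mex{0,5,4,3,2} = 1
G(13) = mex{1,4,5,2,3} = 0
G(14) = mex{0,0,4,3,2} = 1
G(15) = mex{1,1,0,4,3} = 2
G(16) = mex{2,0,1,5,4} = 3
G(17) = mex{3,1,0,4,5} = 2
G(18) = mex{2,2,1,0,4} = 3
G(19) = mex{3,3,2,1,0} = 4
G(20) = mex{4,2,3,0,1} = 5
G(21) = mex{5,3,2,1,0} = 4
G(22) = mex{4,4,3,2,1} = 0
G(23) = mex{0,5,4,3,2} = 1
G(n+11) = G(n) holds for n = 0,…,7 (a full window of length max(S) = 8), so the sequence is purely periodic with period 11.

11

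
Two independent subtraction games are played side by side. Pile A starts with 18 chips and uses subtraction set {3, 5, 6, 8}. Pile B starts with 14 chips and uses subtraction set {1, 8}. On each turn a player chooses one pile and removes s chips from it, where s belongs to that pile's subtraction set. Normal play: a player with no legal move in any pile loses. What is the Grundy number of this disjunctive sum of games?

Pile A, S = {3, 5, 6, 8}:
G(0) = 0
G(1) = mex{} = 0
G(2) = mex{} = 0
G(3) = mex{0} = 1
G(4) = mex{0} = 1
G(5) = mex{0,0} = 1
G(6) = mex{1,0,0} = 2
G(7) = mex{1,0,0} = 2
G(8) = mex{1,1,0,0} = 2
G(9) = mex{2,1,1,0} = 3
G(10) = mex{2,1,1,0} = 3
G(11) = mex{2,2,1,1} = 0
G(12) = mex{3,2,2,1} = 0
G(13) = mex{3,2,2,1} = 0
G(14) = mex{0,3,2,2} = 1
G(15) = mex{0,3,3,2} = 1
G(16) = mex{0,0,3,2} = 1
G(17) = mex{1,0,0,3} = 2
G(18) = mex{1,0,0,3} = 2
G_A(18) = 2.
Pile B, S = {1, 8}:
n :  0  1  2  3  4  5  6  7  8  9 10 11 12 13 14
G :  0  1  0  1  0  1  0  1  2  0  1  0  1  0  1
G_B(14) = 1.
Combined Grundy value = 2 ⊕ 1 = 3.

3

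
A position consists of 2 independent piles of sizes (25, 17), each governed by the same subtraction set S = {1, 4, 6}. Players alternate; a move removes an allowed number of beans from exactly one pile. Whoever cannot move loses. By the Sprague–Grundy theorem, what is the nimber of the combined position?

0

All piles use S = {1, 4, 6}:
n :  0  1  2  3  4  5  6  7  8  9 10 11 12 13 14 15 16 17 18 19 20 21 22 23 24 25
G :  0  1  0  1  2  0  1  0  1  2  0  1  0  1  2  0  1  0  1  2  0  1  0  1  2  0
Pile A: G(25) = 0.
Pile B: G(17) = 0.
Combined Grundy value = 0 ⊕ 0 = 0.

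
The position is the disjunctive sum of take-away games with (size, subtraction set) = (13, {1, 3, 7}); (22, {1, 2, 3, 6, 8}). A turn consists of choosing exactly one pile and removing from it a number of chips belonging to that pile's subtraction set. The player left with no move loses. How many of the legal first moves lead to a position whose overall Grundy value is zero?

Pile A, S = {1, 3, 7}:
G(0) = 0
G(1) = mex{0} = 1
G(2) = mex{1} = 0
G(3) = mex{0,0} = 1
G(4) = mex{1,1} = 0
G(5) = mex{0,0} = 1
G(6) = mex{1,1} = 0
G(7) = mex{0,0,0} = 1
G(8) = mex{1,1,1} = 0
G(9) = mex{0,0,0} = 1
G(10) = mex{1,1,1} = 0
G(11) = mex{0,0,0} = 1
G(12) = mex{1,1,1} = 0
G(13) = mex{0,0,0} = 1
G_A(13) = 1.
Pile B, S = {1, 2, 3, 6, 8}:
G(0) = 0
G(1) = mex{0} = 1
G(2) = mex{1,0} = 2
G(3) = mex{2,1,0} = 3
G(4) = mex{3,2,1} = 0
G(5) = mex{0,3,2} = 1
G(6) = mex{1,0,3,0} = 2
G(7) = mex{2,1,0,1} = 3
G(8) = mex{3,2,1,2,0} = 4
G(9) = mex{4,3,2,3,1} = 0
G(10) = mex{0,4,3,0,2} = 1
G(11) = mex{1,0,4,1,3} = 2
G(12) = mex{2,1,0,2,0} = 3
G(13) = mex{3,2,1,3,1} = 0
G(14) = mex{0,3,2,4,2} = 1
G(15) = mex{1,0,3,0,3} = 2
G(16) = mex{2,1,0,1,4} = 3
G(17) = mex{3,2,1,2,0} = 4
G(18) = mex{4,3,2,3,1} = 0
G(19) = mex{0,4,3,0,2} = 1
G(20) = mex{1,0,4,1,3} = 2
G(21) = mex{2,1,0,2,0} = 3
G(22) = mex{3,2,1,3,1} = 0
G_B(22) = 0.
Combined Grundy value = 1 ⊕ 0 = 1.
A winning move leaves total XOR = 0, i.e. changes one component's Grundy value g to g ⊕ X where X is the current total.
Pile A: need g' = 1⊕1 = 0. Options: 13−1→G=0, 13−3→G=0, 13−7→G=0. Hits: 3.
Pile B: need g' = 0⊕1 = 1. Options: 22−1→G=3, 22−2→G=2, 22−3→G=1, 22−6→G=3, 22−8→G=1. Hits: 2.

5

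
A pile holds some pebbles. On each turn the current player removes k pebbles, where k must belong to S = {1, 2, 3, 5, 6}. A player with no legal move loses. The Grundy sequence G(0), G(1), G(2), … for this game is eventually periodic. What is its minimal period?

4

n :  0  1  2  3  4  5  6  7  8  9 10 11 12 13 14
G :  0  1  2  3  0  1  2  3  0  1  2  3  0  1  2
G(n+4) = G(n) holds for n = 0,…,5 (a full window of length max(S) = 6), so the sequence is purely periodic with period 4.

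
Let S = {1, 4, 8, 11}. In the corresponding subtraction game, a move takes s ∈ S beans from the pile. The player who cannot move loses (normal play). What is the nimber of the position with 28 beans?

G(0) = 0
G(1) = mex{0} = 1
G(2) = mex{1} = 0
G(3) = mex{0} = 1
G(4) = mex{1,0} = 2
G(5) = mex{2,1} = 0
G(6) = mex{0,0} = 1
G(7) = mex{1,1} = 0
G(8) = mex{0,2,0} = 1
G(9) = mex{1,0,1} = 2
G(10) = mex{2,1,0} = 3
G(11) = mex{3,0,1,0} = 2
G(12) = mex{2,1,2,1} = 0
G(13) = mex{0,2,0,0} = 1
G(14) = mex{1,3,1,1} = 0
G(15) = mex{0,2,0,2} = 1
G(16) = mex{1,0,1,0} = 2
G(17) = mex{2,1,2,1} = 0
G(18) = mex{0,0,3,0} = 1
G(19) = mex{1,1,2,1} = 0
G(20) = mex{0,2,0,2} = 1
G(21) = mex{1,0,1,3} = 2
G(22) = mex{2,1,0,2} = 3
G(23) = mex{3,0,1,0} = 2
G(24) = mex{2,1,2,1} = 0
G(25) = mex{0,2,0,0} = 1
G(26) = mex{1,3,1,1} = 0
G(27) = mex{0,2,0,2} = 1
G(28) = mex{1,0,1,0} = 2

2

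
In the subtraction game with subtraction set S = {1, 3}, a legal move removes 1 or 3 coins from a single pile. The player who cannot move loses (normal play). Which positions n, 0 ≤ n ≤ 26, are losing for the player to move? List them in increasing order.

n :  0  1  2  3  4  5  6  7  8  9 10 11 12 13 14 15 16 17 18 19 20 21 22 23 24 25 26
G :  0  1  0  1  0  1  0  1  0  1  0  1  0  1  0  1  0  1  0  1  0  1  0  1  0  1  0
P-positions are exactly the n with G(n) = 0.

0, 2, 4, 6, 8, 10, 12, 14, 16, 18, 20, 22, 24, 26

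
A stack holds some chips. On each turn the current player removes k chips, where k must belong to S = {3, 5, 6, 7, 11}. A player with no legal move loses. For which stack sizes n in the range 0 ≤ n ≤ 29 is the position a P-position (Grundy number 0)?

0, 1, 2, 10, 14, 18, 22, 26

n :  0  1  2  3  4  5  6  7  8  9 10 11 12 13 14 15 16 17 18 19 20 21 22 23 24 25 26 27 28 29
G :  0  0  0  1  1  1  2  2  2  3  0  3  4  1  0  5  2  1  0  3  2  1  0  3  2  1  0  3  2  1
P-positions are exactly the n with G(n) = 0.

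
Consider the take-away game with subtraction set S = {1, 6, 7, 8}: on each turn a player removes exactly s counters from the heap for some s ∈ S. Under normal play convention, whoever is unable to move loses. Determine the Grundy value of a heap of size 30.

0

n :  0  1  2  3  4  5  6  7  8  9 10 11 12 13 14 15 16 17 18 19 20 21 22 23 24 25 26 27 28 29 30
G :  0  1  0  1  0  1  2  3  2  3  2  3  4  0  1  0  1  0  1  2  3  2  3  2  3  4  0  1  0  1  0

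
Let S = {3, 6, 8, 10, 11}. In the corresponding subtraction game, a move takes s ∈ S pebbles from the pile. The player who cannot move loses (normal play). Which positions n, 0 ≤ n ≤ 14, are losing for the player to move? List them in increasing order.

0, 1, 2, 14

n :  0  1  2  3  4  5  6  7  8  9 10 11 12 13 14
G :  0  0  0  1  1  1  2  2  2  3  3  3  4  4  0
P-positions are exactly the n with G(n) = 0.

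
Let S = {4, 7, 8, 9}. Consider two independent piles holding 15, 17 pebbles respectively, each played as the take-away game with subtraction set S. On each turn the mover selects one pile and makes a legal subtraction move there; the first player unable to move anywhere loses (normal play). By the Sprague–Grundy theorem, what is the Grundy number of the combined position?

All piles use S = {4, 7, 8, 9}:
G(0) = 0
G(1) = mex{} = 0
G(2) = mex{} = 0
G(3) = mex{} = 0
G(4) = mex{0} = 1
G(5) = mex{0} = 1
G(6) = mex{0} = 1
G(7) = mex{0,0} = 1
G(8) = mex{1,0,0} = 2
G(9) = mex{1,0,0,0} = 2
G(10) = mex{1,0,0,0} = 2
G(11) = mex{1,1,0,0} = 2
G(12) = mex{2,1,1,0} = 3
G(13) = mex{2,1,1,1} = 0
G(14) = mex{2,1,1,1} = 0
G(15) = mex{2,2,1,1} = 0
G(16) = mex{3,2,2,1} = 0
G(17) = mex{0,2,2,2} = 1
Pile A: G(15) = 0.
Pile B: G(17) = 1.
Combined Grundy value = 0 ⊕ 1 = 1.

1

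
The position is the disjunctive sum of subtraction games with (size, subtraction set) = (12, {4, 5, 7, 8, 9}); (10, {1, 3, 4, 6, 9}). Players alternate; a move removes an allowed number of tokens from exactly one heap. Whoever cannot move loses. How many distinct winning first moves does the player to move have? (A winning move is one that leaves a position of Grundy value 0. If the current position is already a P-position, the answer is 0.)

0

Heap A, S = {4, 5, 7, 8, 9}:
G(0) = 0
G(1) = mex{} = 0
G(2) = mex{} = 0
G(3) = mex{} = 0
G(4) = mex{0} = 1
G(5) = mex{0,0} = 1
G(6) = mex{0,0} = 1
G(7) = mex{0,0,0} = 1
G(8) = mex{1,0,0,0} = 2
G(9) = mex{1,1,0,0,0} = 2
G(10) = mex{1,1,0,0,0} = 2
G(11) = mex{1,1,1,0,0} = 2
G(12) = mex{2,1,1,1,0} = 3
G_A(12) = 3.
Heap B, S = {1, 3, 4, 6, 9}:
n :  0  1  2  3  4  5  6  7  8  9 10
G :  0  1  0  1  2  3  2  0  1  4  3
G_B(10) = 3.
Combined Grundy value = 3 ⊕ 3 = 0.
A winning move leaves total XOR = 0, i.e. changes one component's Grundy value g to g ⊕ X where X is the current total.
Heap A: target g' = 3⊕0 = 3, but every legal move changes the Grundy value (mex property), so 0 moves.
Heap B: target g' = 3⊕0 = 3, but every legal move changes the Grundy value (mex property), so 0 moves.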